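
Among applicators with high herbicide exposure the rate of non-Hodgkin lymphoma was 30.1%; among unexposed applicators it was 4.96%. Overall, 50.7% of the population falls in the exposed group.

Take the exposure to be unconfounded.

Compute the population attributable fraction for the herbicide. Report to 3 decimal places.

PAF ≈ 0.720

p₁ = 0.301, p₀ = 0.0496.
Overall risk P(Y=1) = π·p₁ + (1−π)·p₀ = 0.507×0.301 + 0.493×0.0496 = 0.17706.
Under exogeneity, PAF = [P(Y=1) − p₀] / P(Y=1).
PAF = (0.17706 − 0.0496) / 0.17706 ≈ 0.7199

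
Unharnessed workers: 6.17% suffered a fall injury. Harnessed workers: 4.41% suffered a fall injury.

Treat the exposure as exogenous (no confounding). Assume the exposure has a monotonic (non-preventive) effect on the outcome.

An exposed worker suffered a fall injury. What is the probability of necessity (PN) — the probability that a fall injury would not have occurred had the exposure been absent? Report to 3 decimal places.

PN ≈ 0.285

p₁ = 0.0617, p₀ = 0.0441.
Under exogeneity and monotonicity, PN = (p₁ − p₀) / p₁.
PN = (0.0617 − 0.0441) / 0.0617 = 0.0176 / 0.0617 ≈ 0.2853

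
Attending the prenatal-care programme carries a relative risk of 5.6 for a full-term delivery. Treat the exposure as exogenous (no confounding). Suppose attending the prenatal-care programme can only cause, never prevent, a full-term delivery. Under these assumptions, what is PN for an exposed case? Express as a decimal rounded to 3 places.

Under exogeneity and monotonicity, PN = (RR − 1) / RR = 1 − 1/RR.
PN = (5.6 − 1) / 5.6 = 4.6 / 5.6 ≈ 0.8214

PN ≈ 0.821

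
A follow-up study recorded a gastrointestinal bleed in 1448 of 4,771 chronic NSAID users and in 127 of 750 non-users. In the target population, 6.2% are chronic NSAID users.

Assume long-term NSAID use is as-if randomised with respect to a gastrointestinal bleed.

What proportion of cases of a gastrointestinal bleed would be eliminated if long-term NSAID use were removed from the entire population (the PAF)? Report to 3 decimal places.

PAF ≈ 0.047

p₁ = P(outcome | exposed) = 1448/4771 = 0.3035
p₀ = P(outcome | unexposed) = 127/750 = 0.16933
Overall risk P(Y=1) = π·p₁ + (1−π)·p₀ = 0.062×0.3035 + 0.938×0.16933 = 0.17765.
Under exogeneity, PAF = [P(Y=1) − p₀] / P(Y=1).
PAF = (0.17765 − 0.16933) / 0.17765 ≈ 0.0468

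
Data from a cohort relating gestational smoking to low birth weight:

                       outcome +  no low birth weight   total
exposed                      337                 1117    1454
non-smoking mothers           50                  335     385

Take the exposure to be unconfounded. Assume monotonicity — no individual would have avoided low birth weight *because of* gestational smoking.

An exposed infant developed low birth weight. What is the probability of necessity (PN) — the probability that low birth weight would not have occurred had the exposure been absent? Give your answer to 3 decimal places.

p₁ = P(outcome | exposed) = 337/1454 = 0.23177
p₀ = P(outcome | unexposed) = 50/385 = 0.12987
Under exogeneity and monotonicity, PN = (p₁ − p₀) / p₁.
PN = (0.23177 − 0.12987) / 0.23177 = 0.1019 / 0.23177 ≈ 0.4397

PN ≈ 0.440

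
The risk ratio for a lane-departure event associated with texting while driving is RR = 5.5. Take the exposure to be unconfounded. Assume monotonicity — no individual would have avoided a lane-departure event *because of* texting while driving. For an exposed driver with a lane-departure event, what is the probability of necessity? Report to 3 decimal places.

PN ≈ 0.818

Under exogeneity and monotonicity, PN = (RR − 1) / RR = 1 − 1/RR.
PN = (5.5 − 1) / 5.5 = 4.5 / 5.5 ≈ 0.8182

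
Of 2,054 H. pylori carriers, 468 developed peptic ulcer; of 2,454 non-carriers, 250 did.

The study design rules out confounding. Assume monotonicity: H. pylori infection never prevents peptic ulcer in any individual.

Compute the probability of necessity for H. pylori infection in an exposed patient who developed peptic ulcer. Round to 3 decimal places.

p₁ = P(outcome | exposed) = 468/2054 = 0.22785
p₀ = P(outcome | unexposed) = 250/2454 = 0.10187
Under exogeneity and monotonicity, PN = (p₁ − p₀) / p₁.
PN = (0.22785 − 0.10187) / 0.22785 = 0.12597 / 0.22785 ≈ 0.5529

PN ≈ 0.553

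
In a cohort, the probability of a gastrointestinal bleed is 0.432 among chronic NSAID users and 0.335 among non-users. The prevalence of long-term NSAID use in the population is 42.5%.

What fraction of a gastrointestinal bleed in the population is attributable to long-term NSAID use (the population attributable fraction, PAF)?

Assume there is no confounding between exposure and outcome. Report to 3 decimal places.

Let p₁ = 0.432, p₀ = 0.335.
Overall risk P(Y=1) = π·p₁ + (1−π)·p₀ = 0.425×0.432 + 0.575×0.335 = 0.37622.
Under exogeneity, PAF = [P(Y=1) − p₀] / P(Y=1).
PAF = (0.37622 − 0.335) / 0.37622 ≈ 0.1096

PAF ≈ 0.110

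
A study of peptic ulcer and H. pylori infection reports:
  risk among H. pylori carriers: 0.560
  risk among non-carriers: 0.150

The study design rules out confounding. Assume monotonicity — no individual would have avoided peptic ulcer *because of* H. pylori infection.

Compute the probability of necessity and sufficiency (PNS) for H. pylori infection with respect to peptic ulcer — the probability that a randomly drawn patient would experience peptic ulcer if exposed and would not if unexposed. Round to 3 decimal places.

PNS ≈ 0.410

Let p₁ = 0.56, p₀ = 0.15.
Under exogeneity and monotonicity, PNS = p₁ − p₀.
PNS = 0.56 − 0.15 = 0.41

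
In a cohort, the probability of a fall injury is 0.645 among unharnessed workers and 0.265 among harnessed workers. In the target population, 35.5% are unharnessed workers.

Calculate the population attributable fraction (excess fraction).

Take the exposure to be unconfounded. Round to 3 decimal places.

Let p₁ = 0.645, p₀ = 0.265.
Overall risk P(Y=1) = π·p₁ + (1−π)·p₀ = 0.355×0.645 + 0.645×0.265 = 0.3999.
Under exogeneity, PAF = [P(Y=1) − p₀] / P(Y=1).
PAF = (0.3999 − 0.265) / 0.3999 ≈ 0.3373

PAF ≈ 0.337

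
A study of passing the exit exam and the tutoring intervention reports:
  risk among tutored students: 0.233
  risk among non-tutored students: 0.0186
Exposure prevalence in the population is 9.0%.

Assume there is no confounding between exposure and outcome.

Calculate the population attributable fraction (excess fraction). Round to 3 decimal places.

Let p₁ = 0.233, p₀ = 0.0186.
Overall risk P(Y=1) = π·p₁ + (1−π)·p₀ = 0.09×0.233 + 0.91×0.0186 = 0.037896.
Under exogeneity, PAF = [P(Y=1) − p₀] / P(Y=1).
PAF = (0.037896 − 0.0186) / 0.037896 ≈ 0.5092

PAF ≈ 0.509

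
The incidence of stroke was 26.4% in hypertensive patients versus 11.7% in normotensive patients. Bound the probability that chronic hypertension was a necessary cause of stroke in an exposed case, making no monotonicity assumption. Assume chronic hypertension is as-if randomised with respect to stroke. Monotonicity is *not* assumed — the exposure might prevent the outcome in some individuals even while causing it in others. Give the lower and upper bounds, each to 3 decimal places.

0.557 ≤ PN ≤ 1.000

p₁ = 0.264, p₀ = 0.117.
Under exogeneity alone the bounds on PN are max{0,(p₁−p₀)/p₁} ≤ PN ≤ min{1,(1−p₀)/p₁}.
  lower = (p₁ − p₀)/p₁ = 0.147 / 0.264 ≈ 0.5568
  upper = min{1, (1 − p₀)/p₁} = 0.883 / 0.264 ≈ 3.3447 → capped at 1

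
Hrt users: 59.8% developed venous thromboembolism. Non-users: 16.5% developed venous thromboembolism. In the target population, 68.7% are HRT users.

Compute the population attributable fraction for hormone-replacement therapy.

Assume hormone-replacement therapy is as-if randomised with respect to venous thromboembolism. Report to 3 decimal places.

PAF ≈ 0.643

p₁ = 0.598, p₀ = 0.165.
Overall risk P(Y=1) = π·p₁ + (1−π)·p₀ = 0.687×0.598 + 0.313×0.165 = 0.46247.
Under exogeneity, PAF = [P(Y=1) − p₀] / P(Y=1).
PAF = (0.46247 − 0.165) / 0.46247 ≈ 0.6432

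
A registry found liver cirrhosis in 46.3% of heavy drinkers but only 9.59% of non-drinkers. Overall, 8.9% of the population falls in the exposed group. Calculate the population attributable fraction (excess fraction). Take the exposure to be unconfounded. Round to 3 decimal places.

PAF ≈ 0.254

p₁ = 0.463, p₀ = 0.0959.
Overall risk P(Y=1) = π·p₁ + (1−π)·p₀ = 0.089×0.463 + 0.911×0.0959 = 0.12857.
Under exogeneity, PAF = [P(Y=1) − p₀] / P(Y=1).
PAF = (0.12857 − 0.0959) / 0.12857 ≈ 0.2541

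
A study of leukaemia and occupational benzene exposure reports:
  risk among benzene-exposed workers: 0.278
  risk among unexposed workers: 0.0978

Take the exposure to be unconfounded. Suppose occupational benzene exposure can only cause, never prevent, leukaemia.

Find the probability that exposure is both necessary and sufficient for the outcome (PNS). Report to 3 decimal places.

PNS ≈ 0.180

Let p₁ = 0.278, p₀ = 0.0978.
Under exogeneity and monotonicity, PNS = p₁ − p₀.
PNS = 0.278 − 0.0978 = 0.1802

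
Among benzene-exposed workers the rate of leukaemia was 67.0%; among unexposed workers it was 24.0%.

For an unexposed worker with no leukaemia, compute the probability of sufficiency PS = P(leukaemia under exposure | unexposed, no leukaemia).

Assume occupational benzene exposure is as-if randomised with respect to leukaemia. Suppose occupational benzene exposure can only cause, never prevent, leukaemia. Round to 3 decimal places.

PS ≈ 0.566

p₁ = 0.67, p₀ = 0.24.
Under exogeneity and monotonicity, PS = (p₁ − p₀) / (1 − p₀).
PS = (0.67 − 0.24) / (1 − 0.24) = 0.43 / 0.76 ≈ 0.5658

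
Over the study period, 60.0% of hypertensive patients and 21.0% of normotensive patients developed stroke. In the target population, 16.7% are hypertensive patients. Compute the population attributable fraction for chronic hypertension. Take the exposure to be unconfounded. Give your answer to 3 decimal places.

p₁ = 0.6, p₀ = 0.21.
Overall risk P(Y=1) = π·p₁ + (1−π)·p₀ = 0.167×0.6 + 0.833×0.21 = 0.27513.
Under exogeneity, PAF = [P(Y=1) − p₀] / P(Y=1).
PAF = (0.27513 − 0.21) / 0.27513 ≈ 0.2367

PAF ≈ 0.237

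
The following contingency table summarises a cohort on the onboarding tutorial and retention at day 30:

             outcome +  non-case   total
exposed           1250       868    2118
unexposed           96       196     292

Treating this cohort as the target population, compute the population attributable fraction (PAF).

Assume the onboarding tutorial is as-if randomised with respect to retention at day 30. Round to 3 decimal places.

PAF ≈ 0.411

p₁ = P(outcome | exposed) = 1250/2118 = 0.59018
p₀ = P(outcome | unexposed) = 96/292 = 0.32877
Exposure prevalence π = 2118/2410 = 0.87884; overall risk P(Y=1) = 0.55851.
Under exogeneity, PAF = [P(Y=1) − p₀]/P(Y=1).
PAF = (0.55851 − 0.32877) / 0.55851 ≈ 0.4113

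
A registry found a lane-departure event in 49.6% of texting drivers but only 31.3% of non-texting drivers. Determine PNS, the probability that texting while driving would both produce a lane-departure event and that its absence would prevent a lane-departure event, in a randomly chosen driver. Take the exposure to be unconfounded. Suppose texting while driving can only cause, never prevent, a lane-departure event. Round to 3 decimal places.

PNS ≈ 0.183

p₁ = 0.496, p₀ = 0.313.
Under exogeneity and monotonicity, PNS = p₁ − p₀.
PNS = 0.496 − 0.313 = 0.183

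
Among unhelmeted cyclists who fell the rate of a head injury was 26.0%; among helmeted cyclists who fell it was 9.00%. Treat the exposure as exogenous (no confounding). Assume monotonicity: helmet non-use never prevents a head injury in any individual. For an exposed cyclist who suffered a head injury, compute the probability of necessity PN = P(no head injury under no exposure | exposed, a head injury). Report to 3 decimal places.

PN ≈ 0.654

p₁ = 0.26, p₀ = 0.09.
Under exogeneity and monotonicity, PN = (p₁ − p₀) / p₁.
PN = (0.26 − 0.09) / 0.26 = 0.17 / 0.26 ≈ 0.6538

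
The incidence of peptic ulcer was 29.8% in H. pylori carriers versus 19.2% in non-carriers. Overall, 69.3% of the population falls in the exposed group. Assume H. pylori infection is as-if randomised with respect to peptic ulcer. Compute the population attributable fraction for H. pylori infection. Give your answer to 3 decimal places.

p₁ = 0.298, p₀ = 0.192.
Overall risk P(Y=1) = π·p₁ + (1−π)·p₀ = 0.693×0.298 + 0.307×0.192 = 0.26546.
Under exogeneity, PAF = [P(Y=1) − p₀] / P(Y=1).
PAF = (0.26546 − 0.192) / 0.26546 ≈ 0.2767

PAF ≈ 0.277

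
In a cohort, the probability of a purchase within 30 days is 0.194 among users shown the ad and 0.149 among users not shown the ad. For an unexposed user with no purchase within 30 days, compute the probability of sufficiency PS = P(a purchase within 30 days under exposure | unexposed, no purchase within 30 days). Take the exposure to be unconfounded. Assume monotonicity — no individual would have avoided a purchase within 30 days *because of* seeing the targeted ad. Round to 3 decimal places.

Let p₁ = 0.194, p₀ = 0.149.
Under exogeneity and monotonicity, PS = (p₁ − p₀) / (1 − p₀).
PS = (0.194 − 0.149) / (1 − 0.149) = 0.045 / 0.851 ≈ 0.0529

PS ≈ 0.053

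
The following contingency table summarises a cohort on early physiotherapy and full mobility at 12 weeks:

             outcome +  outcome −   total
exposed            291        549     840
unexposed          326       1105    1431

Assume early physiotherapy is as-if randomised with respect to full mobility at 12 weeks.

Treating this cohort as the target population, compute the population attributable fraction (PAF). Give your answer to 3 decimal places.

PAF ≈ 0.161

p₁ = P(outcome | exposed) = 291/840 = 0.34643
p₀ = P(outcome | unexposed) = 326/1431 = 0.22781
Exposure prevalence π = 840/2271 = 0.36988; overall risk P(Y=1) = 0.27169.
Under exogeneity, PAF = [P(Y=1) − p₀]/P(Y=1).
PAF = (0.27169 − 0.22781) / 0.27169 ≈ 0.1615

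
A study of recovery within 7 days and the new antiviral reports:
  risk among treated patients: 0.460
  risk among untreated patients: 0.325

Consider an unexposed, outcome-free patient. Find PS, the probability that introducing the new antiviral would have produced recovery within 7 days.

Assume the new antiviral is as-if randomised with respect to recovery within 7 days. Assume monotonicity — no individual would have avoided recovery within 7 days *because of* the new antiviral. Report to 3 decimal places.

Let p₁ = 0.46, p₀ = 0.325.
Under exogeneity and monotonicity, PS = (p₁ − p₀) / (1 − p₀).
PS = (0.46 − 0.325) / (1 − 0.325) = 0.135 / 0.675 ≈ 0.2000

PS ≈ 0.200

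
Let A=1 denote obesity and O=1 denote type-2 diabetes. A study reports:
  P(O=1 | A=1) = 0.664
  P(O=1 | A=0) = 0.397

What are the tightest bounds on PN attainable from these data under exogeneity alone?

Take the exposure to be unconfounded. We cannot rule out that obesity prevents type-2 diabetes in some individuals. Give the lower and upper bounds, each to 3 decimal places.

0.402 ≤ PN ≤ 0.908

Let p₁ = 0.664, p₀ = 0.397.
Under exogeneity alone the bounds on PN are max{0,(p₁−p₀)/p₁} ≤ PN ≤ min{1,(1−p₀)/p₁}.
  lower = (p₁ − p₀)/p₁ = 0.267 / 0.664 ≈ 0.4021
  upper = min{1, (1 − p₀)/p₁} = 0.603 / 0.664 ≈ 0.9081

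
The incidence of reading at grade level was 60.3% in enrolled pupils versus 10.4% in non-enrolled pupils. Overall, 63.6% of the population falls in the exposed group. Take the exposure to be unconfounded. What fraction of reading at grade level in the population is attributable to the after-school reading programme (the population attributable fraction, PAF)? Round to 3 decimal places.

PAF ≈ 0.753

p₁ = 0.603, p₀ = 0.104.
Overall risk P(Y=1) = π·p₁ + (1−π)·p₀ = 0.636×0.603 + 0.364×0.104 = 0.42136.
Under exogeneity, PAF = [P(Y=1) − p₀] / P(Y=1).
PAF = (0.42136 − 0.104) / 0.42136 ≈ 0.7532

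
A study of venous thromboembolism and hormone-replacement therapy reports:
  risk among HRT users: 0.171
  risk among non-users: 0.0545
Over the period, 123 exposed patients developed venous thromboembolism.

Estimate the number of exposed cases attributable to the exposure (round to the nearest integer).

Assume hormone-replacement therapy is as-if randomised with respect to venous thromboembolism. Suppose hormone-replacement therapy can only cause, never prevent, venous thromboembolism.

Let p₁ = 0.171, p₀ = 0.0545.
PN = (p₁ − p₀)/p₁ = (0.171 − 0.0545) / 0.171 ≈ 0.68129.
Attributable cases ≈ PN × (exposed cases) = 0.68129 × 123 ≈ 83.80.

about 84 cases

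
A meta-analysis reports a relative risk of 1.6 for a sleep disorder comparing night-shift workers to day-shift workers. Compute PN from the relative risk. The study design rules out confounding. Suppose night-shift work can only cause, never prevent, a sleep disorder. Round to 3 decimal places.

PN ≈ 0.375

Under exogeneity and monotonicity, PN = (RR − 1) / RR = 1 − 1/RR.
PN = (1.6 − 1) / 1.6 = 0.6 / 1.6 ≈ 0.3750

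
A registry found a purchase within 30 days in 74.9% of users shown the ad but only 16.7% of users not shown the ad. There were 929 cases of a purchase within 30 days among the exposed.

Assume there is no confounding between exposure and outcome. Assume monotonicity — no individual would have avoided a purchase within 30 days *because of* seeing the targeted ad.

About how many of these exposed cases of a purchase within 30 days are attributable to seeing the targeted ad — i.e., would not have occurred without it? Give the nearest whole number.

about 722 cases

p₁ = 0.749, p₀ = 0.167.
PN = (p₁ − p₀)/p₁ = (0.749 − 0.167) / 0.749 ≈ 0.77704.
Attributable cases ≈ PN × (exposed cases) = 0.77704 × 929 ≈ 721.87.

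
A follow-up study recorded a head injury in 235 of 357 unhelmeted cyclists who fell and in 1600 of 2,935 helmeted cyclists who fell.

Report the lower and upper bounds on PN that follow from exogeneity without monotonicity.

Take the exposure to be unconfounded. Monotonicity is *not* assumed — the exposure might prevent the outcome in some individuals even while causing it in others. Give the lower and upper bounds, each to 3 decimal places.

0.172 ≤ PN ≤ 0.691

p₁ = P(outcome | exposed) = 235/357 = 0.65826
p₀ = P(outcome | unexposed) = 1600/2935 = 0.54514
Under exogeneity alone the bounds on PN are max{0,(p₁−p₀)/p₁} ≤ PN ≤ min{1,(1−p₀)/p₁}.
  lower = (p₁ − p₀)/p₁ = 0.11312 / 0.65826 ≈ 0.1718
  upper = min{1, (1 − p₀)/p₁} = 0.45486 / 0.65826 ≈ 0.6910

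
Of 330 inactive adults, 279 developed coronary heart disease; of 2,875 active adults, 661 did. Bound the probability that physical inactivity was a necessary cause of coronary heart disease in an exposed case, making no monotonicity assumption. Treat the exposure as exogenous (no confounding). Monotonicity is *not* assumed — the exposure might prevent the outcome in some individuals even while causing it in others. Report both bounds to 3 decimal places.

p₁ = P(outcome | exposed) = 279/330 = 0.84545
p₀ = P(outcome | unexposed) = 661/2875 = 0.22991
Under exogeneity alone the bounds on PN are max{0,(p₁−p₀)/p₁} ≤ PN ≤ min{1,(1−p₀)/p₁}.
  lower = (p₁ − p₀)/p₁ = 0.61554 / 0.84545 ≈ 0.7281
  upper = min{1, (1 − p₀)/p₁} = 0.77009 / 0.84545 ≈ 0.9109

0.728 ≤ PN ≤ 0.911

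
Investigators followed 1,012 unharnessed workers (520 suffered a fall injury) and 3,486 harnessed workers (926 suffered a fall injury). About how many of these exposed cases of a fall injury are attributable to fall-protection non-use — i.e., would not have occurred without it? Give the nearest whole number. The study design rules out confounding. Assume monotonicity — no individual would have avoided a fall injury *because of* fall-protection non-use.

about 251 cases

p₁ = P(outcome | exposed) = 520/1012 = 0.51383
p₀ = P(outcome | unexposed) = 926/3486 = 0.26563
PN = (p₁ − p₀)/p₁ = (0.51383 − 0.26563) / 0.51383 ≈ 0.48304.
Attributable cases ≈ PN × (exposed cases) = 0.48304 × 520 ≈ 251.18.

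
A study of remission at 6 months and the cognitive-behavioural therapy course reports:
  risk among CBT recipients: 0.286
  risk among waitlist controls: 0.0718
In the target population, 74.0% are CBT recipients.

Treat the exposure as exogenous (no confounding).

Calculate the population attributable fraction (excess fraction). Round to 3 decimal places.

PAF ≈ 0.688

Let p₁ = 0.286, p₀ = 0.0718.
Overall risk P(Y=1) = π·p₁ + (1−π)·p₀ = 0.74×0.286 + 0.26×0.0718 = 0.23031.
Under exogeneity, PAF = [P(Y=1) − p₀] / P(Y=1).
PAF = (0.23031 − 0.0718) / 0.23031 ≈ 0.6882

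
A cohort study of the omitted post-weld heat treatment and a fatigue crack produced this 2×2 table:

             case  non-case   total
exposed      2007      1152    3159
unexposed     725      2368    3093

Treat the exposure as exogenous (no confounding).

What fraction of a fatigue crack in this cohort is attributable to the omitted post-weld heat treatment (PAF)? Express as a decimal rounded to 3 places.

p₁ = P(outcome | exposed) = 2007/3159 = 0.63533
p₀ = P(outcome | unexposed) = 725/3093 = 0.2344
Exposure prevalence π = 3159/6252 = 0.50528; overall risk P(Y=1) = 0.43698.
Under exogeneity, PAF = [P(Y=1) − p₀]/P(Y=1).
PAF = (0.43698 − 0.2344) / 0.43698 ≈ 0.4636

PAF ≈ 0.464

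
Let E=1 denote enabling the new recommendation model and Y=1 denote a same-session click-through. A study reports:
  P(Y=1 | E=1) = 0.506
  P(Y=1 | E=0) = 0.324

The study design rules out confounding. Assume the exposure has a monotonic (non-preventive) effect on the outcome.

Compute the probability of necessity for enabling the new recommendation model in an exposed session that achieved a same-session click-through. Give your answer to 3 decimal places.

PN ≈ 0.360

Let p₁ = 0.506, p₀ = 0.324.
Under exogeneity and monotonicity, PN = (p₁ − p₀) / p₁.
PN = (0.506 − 0.324) / 0.506 = 0.182 / 0.506 ≈ 0.3597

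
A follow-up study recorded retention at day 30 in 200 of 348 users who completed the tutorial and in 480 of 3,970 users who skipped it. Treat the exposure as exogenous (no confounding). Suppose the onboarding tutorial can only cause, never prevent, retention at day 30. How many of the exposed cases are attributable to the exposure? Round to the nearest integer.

about 158 cases

p₁ = P(outcome | exposed) = 200/348 = 0.57471
p₀ = P(outcome | unexposed) = 480/3970 = 0.12091
PN = (p₁ − p₀)/p₁ = (0.57471 − 0.12091) / 0.57471 ≈ 0.78962.
Attributable cases ≈ PN × (exposed cases) = 0.78962 × 200 ≈ 157.92.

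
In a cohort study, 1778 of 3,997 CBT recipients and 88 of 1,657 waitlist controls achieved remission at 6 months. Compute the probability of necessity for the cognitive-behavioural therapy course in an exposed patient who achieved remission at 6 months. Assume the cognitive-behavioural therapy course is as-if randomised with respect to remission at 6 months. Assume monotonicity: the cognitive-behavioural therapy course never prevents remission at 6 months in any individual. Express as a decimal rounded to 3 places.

PN ≈ 0.881

p₁ = P(outcome | exposed) = 1778/3997 = 0.44483
p₀ = P(outcome | unexposed) = 88/1657 = 0.053108
Under exogeneity and monotonicity, PN = (p₁ − p₀) / p₁.
PN = (0.44483 − 0.053108) / 0.44483 = 0.39173 / 0.44483 ≈ 0.8806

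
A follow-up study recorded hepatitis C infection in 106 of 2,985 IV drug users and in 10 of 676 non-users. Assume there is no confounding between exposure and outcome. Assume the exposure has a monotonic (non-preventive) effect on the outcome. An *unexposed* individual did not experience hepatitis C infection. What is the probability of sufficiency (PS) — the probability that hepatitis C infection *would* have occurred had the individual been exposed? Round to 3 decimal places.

PS ≈ 0.021

p₁ = P(outcome | exposed) = 106/2985 = 0.035511
p₀ = P(outcome | unexposed) = 10/676 = 0.014793
Under exogeneity and monotonicity, PS = (p₁ − p₀) / (1 − p₀).
PS = (0.035511 − 0.014793) / (1 − 0.014793) = 0.020718 / 0.98521 ≈ 0.0210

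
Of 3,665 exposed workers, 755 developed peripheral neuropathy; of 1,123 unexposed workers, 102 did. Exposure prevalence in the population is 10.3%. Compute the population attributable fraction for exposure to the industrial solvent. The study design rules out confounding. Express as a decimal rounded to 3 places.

PAF ≈ 0.116

p₁ = P(outcome | exposed) = 755/3665 = 0.206
p₀ = P(outcome | unexposed) = 102/1123 = 0.090828
Overall risk P(Y=1) = π·p₁ + (1−π)·p₀ = 0.103×0.206 + 0.897×0.090828 = 0.10269.
Under exogeneity, PAF = [P(Y=1) − p₀] / P(Y=1).
PAF = (0.10269 − 0.090828) / 0.10269 ≈ 0.1155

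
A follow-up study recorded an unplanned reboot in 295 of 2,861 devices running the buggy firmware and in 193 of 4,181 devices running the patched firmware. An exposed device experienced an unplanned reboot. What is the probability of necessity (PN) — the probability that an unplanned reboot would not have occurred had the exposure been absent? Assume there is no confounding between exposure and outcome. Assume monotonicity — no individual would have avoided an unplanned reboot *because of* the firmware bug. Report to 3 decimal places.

p₁ = P(outcome | exposed) = 295/2861 = 0.10311
p₀ = P(outcome | unexposed) = 193/4181 = 0.046161
Under exogeneity and monotonicity, PN = (p₁ − p₀) / p₁.
PN = (0.10311 − 0.046161) / 0.10311 = 0.05695 / 0.10311 ≈ 0.5523

PN ≈ 0.552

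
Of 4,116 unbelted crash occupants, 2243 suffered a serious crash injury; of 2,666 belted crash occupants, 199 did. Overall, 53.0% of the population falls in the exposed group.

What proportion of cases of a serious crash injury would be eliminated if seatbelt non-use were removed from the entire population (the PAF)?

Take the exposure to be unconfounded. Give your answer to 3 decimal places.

p₁ = P(outcome | exposed) = 2243/4116 = 0.54495
p₀ = P(outcome | unexposed) = 199/2666 = 0.074644
Overall risk P(Y=1) = π·p₁ + (1−π)·p₀ = 0.53×0.54495 + 0.47×0.074644 = 0.3239.
Under exogeneity, PAF = [P(Y=1) − p₀] / P(Y=1).
PAF = (0.3239 − 0.074644) / 0.3239 ≈ 0.7696

PAF ≈ 0.770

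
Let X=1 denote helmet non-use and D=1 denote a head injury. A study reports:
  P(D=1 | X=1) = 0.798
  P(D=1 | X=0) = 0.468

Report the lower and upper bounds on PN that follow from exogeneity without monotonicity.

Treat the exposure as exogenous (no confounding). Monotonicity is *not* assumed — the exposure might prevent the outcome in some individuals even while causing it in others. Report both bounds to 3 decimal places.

Let p₁ = 0.798, p₀ = 0.468.
Under exogeneity alone the bounds on PN are max{0,(p₁−p₀)/p₁} ≤ PN ≤ min{1,(1−p₀)/p₁}.
  lower = (p₁ − p₀)/p₁ = 0.33 / 0.798 ≈ 0.4135
  upper = min{1, (1 − p₀)/p₁} = 0.532 / 0.798 ≈ 0.6667

0.414 ≤ PN ≤ 0.667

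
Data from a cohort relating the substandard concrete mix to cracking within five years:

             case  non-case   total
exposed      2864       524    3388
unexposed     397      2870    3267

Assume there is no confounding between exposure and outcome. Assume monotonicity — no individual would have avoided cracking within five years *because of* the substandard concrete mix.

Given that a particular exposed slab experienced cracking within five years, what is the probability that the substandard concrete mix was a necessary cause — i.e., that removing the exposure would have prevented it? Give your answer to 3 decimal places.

p₁ = P(outcome | exposed) = 2864/3388 = 0.84534
p₀ = P(outcome | unexposed) = 397/3267 = 0.12152
Under exogeneity and monotonicity, PN = (p₁ − p₀)/p₁.
PN = (0.84534 − 0.12152) / 0.84534 ≈ 0.8562

PN ≈ 0.856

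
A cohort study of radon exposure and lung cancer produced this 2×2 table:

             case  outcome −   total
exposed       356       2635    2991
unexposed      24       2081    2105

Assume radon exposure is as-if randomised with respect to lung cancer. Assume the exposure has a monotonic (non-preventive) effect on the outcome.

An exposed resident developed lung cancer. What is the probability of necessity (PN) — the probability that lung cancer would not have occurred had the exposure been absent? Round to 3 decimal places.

PN ≈ 0.904

p₁ = P(outcome | exposed) = 356/2991 = 0.11902
p₀ = P(outcome | unexposed) = 24/2105 = 0.011401
Under exogeneity and monotonicity, PN = (p₁ − p₀) / p₁.
PN = (0.11902 − 0.011401) / 0.11902 = 0.10762 / 0.11902 ≈ 0.9042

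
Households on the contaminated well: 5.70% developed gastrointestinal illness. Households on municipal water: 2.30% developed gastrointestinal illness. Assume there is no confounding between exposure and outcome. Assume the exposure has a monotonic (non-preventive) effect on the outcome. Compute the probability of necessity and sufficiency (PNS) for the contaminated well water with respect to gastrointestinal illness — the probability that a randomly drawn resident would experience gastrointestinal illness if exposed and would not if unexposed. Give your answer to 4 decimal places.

PNS ≈ 0.0340

p₁ = 0.057, p₀ = 0.023.
Under exogeneity and monotonicity, PNS = p₁ − p₀.
PNS = 0.057 − 0.023 = 0.034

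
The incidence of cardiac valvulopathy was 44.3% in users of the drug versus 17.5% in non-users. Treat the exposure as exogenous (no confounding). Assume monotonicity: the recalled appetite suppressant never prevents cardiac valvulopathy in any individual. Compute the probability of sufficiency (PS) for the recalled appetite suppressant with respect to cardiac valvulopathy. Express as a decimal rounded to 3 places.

p₁ = 0.443, p₀ = 0.175.
Under exogeneity and monotonicity, PS = (p₁ − p₀) / (1 − p₀).
PS = (0.443 − 0.175) / (1 − 0.175) = 0.268 / 0.825 ≈ 0.3248

PS ≈ 0.325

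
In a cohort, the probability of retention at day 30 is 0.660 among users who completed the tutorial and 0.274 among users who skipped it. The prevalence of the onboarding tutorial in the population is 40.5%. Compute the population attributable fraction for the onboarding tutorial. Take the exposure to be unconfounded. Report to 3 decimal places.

Let p₁ = 0.66, p₀ = 0.274.
Overall risk P(Y=1) = π·p₁ + (1−π)·p₀ = 0.405×0.66 + 0.595×0.274 = 0.43033.
Under exogeneity, PAF = [P(Y=1) − p₀] / P(Y=1).
PAF = (0.43033 − 0.274) / 0.43033 ≈ 0.3633

PAF ≈ 0.363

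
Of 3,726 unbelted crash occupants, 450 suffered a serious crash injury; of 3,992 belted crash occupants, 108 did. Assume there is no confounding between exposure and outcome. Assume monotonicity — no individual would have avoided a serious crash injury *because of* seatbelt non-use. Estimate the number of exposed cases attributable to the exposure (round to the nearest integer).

p₁ = P(outcome | exposed) = 450/3726 = 0.12077
p₀ = P(outcome | unexposed) = 108/3992 = 0.027054
PN = (p₁ − p₀)/p₁ = (0.12077 − 0.027054) / 0.12077 ≈ 0.77599.
Attributable cases ≈ PN × (exposed cases) = 0.77599 × 450 ≈ 349.20.

about 349 cases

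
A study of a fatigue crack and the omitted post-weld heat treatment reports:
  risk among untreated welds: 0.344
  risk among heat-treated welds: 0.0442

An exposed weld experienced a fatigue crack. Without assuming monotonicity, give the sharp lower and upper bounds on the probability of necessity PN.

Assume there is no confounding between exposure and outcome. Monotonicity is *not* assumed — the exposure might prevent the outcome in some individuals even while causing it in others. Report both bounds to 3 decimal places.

0.872 ≤ PN ≤ 1.000

Let p₁ = 0.344, p₀ = 0.0442.
Under exogeneity alone the bounds on PN are max{0,(p₁−p₀)/p₁} ≤ PN ≤ min{1,(1−p₀)/p₁}.
  lower = (p₁ − p₀)/p₁ = 0.2998 / 0.344 ≈ 0.8715
  upper = min{1, (1 − p₀)/p₁} = 0.9558 / 0.344 ≈ 2.7785 → capped at 1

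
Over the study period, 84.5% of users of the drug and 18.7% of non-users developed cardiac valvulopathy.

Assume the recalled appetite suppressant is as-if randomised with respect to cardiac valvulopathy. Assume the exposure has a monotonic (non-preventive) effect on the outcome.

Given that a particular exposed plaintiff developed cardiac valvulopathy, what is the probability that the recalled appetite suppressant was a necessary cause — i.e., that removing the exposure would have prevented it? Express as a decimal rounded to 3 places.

PN ≈ 0.779

p₁ = 0.845, p₀ = 0.187.
Under exogeneity and monotonicity, PN = (p₁ − p₀) / p₁.
PN = (0.845 − 0.187) / 0.845 = 0.658 / 0.845 ≈ 0.7787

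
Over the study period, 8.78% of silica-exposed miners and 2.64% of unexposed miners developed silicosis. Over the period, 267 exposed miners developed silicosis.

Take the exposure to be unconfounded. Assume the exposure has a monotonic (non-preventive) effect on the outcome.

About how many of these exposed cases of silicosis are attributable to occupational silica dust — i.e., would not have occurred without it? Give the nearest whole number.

p₁ = 0.0878, p₀ = 0.0264.
PN = (p₁ − p₀)/p₁ = (0.0878 − 0.0264) / 0.0878 ≈ 0.69932.
Attributable cases ≈ PN × (exposed cases) = 0.69932 × 267 ≈ 186.72.

about 187 cases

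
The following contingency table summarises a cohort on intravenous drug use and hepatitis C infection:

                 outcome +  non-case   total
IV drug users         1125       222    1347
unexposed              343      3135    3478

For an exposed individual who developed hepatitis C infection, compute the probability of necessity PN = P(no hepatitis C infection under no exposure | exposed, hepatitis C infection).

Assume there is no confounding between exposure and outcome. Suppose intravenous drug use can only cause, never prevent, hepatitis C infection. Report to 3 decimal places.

p₁ = P(outcome | exposed) = 1125/1347 = 0.83519
p₀ = P(outcome | unexposed) = 343/3478 = 0.09862
Under exogeneity and monotonicity, PN = (p₁ − p₀) / p₁.
PN = (0.83519 − 0.09862) / 0.83519 = 0.73657 / 0.83519 ≈ 0.8819

PN ≈ 0.882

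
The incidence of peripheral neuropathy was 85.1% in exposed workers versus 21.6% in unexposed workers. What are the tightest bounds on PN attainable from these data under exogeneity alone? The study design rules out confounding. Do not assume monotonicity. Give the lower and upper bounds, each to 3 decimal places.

0.746 ≤ PN ≤ 0.921

p₁ = 0.851, p₀ = 0.216.
Under exogeneity alone the bounds on PN are max{0,(p₁−p₀)/p₁} ≤ PN ≤ min{1,(1−p₀)/p₁}.
  lower = (p₁ − p₀)/p₁ = 0.635 / 0.851 ≈ 0.7462
  upper = min{1, (1 − p₀)/p₁} = 0.784 / 0.851 ≈ 0.9213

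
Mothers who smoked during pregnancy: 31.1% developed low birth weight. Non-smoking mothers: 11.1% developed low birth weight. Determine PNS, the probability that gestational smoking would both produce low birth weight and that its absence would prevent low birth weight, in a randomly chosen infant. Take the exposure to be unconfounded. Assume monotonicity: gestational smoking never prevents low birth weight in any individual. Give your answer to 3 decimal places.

PNS ≈ 0.200

p₁ = 0.311, p₀ = 0.111.
Under exogeneity and monotonicity, PNS = p₁ − p₀.
PNS = 0.311 − 0.111 = 0.2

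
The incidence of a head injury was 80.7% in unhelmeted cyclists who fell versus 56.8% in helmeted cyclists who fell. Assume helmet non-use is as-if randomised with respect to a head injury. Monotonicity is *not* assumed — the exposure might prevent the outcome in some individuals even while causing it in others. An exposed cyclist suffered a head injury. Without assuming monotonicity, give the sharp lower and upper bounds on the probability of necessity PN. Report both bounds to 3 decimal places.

0.296 ≤ PN ≤ 0.535

p₁ = 0.807, p₀ = 0.568.
Under exogeneity alone the bounds on PN are max{0,(p₁−p₀)/p₁} ≤ PN ≤ min{1,(1−p₀)/p₁}.
  lower = (p₁ − p₀)/p₁ = 0.239 / 0.807 ≈ 0.2962
  upper = min{1, (1 − p₀)/p₁} = 0.432 / 0.807 ≈ 0.5353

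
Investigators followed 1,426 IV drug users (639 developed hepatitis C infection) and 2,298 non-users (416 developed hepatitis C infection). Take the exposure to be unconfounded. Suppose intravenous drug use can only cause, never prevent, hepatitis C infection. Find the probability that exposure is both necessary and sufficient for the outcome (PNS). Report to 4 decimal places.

PNS ≈ 0.2671

p₁ = P(outcome | exposed) = 639/1426 = 0.44811
p₀ = P(outcome | unexposed) = 416/2298 = 0.18103
Under exogeneity and monotonicity, PNS = p₁ − p₀.
PNS = 0.44811 − 0.18103 = 0.26708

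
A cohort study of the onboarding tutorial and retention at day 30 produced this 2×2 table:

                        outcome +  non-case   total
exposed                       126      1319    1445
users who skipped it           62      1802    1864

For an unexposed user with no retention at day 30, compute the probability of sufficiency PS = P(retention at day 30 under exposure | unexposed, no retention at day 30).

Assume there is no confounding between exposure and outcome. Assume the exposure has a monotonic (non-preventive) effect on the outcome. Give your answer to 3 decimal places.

p₁ = P(outcome | exposed) = 126/1445 = 0.087197
p₀ = P(outcome | unexposed) = 62/1864 = 0.033262
Under exogeneity and monotonicity, PS = (p₁ − p₀)/(1 − p₀).
PS = (0.087197 − 0.033262) / 0.96674 ≈ 0.0558

PS ≈ 0.056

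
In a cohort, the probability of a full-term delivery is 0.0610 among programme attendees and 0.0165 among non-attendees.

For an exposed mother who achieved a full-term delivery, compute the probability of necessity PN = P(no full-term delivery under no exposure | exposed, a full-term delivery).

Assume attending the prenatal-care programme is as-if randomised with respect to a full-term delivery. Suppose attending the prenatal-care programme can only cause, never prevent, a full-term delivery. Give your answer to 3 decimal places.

PN ≈ 0.730

Let p₁ = 0.061, p₀ = 0.0165.
Under exogeneity and monotonicity, PN = (p₁ − p₀) / p₁.
PN = (0.061 − 0.0165) / 0.061 = 0.0445 / 0.061 ≈ 0.7295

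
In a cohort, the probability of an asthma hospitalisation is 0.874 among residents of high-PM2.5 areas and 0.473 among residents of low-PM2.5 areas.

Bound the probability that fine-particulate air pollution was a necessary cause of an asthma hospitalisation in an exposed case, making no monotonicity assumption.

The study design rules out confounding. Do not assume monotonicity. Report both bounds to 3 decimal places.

0.459 ≤ PN ≤ 0.603

Let p₁ = 0.874, p₀ = 0.473.
Under exogeneity alone the bounds on PN are max{0,(p₁−p₀)/p₁} ≤ PN ≤ min{1,(1−p₀)/p₁}.
  lower = (p₁ − p₀)/p₁ = 0.401 / 0.874 ≈ 0.4588
  upper = min{1, (1 − p₀)/p₁} = 0.527 / 0.874 ≈ 0.6030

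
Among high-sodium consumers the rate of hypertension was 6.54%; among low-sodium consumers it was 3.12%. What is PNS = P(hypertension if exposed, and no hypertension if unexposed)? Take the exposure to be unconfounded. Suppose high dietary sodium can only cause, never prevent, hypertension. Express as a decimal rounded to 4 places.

PNS ≈ 0.0342

p₁ = 0.0654, p₀ = 0.0312.
Under exogeneity and monotonicity, PNS = p₁ − p₀.
PNS = 0.0654 − 0.0312 = 0.0342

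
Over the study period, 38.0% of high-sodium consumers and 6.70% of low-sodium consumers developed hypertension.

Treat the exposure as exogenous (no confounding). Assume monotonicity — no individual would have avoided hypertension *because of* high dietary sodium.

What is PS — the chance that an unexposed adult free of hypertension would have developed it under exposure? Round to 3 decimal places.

p₁ = 0.38, p₀ = 0.067.
Under exogeneity and monotonicity, PS = (p₁ − p₀) / (1 − p₀).
PS = (0.38 − 0.067) / (1 − 0.067) = 0.313 / 0.933 ≈ 0.3355

PS ≈ 0.335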